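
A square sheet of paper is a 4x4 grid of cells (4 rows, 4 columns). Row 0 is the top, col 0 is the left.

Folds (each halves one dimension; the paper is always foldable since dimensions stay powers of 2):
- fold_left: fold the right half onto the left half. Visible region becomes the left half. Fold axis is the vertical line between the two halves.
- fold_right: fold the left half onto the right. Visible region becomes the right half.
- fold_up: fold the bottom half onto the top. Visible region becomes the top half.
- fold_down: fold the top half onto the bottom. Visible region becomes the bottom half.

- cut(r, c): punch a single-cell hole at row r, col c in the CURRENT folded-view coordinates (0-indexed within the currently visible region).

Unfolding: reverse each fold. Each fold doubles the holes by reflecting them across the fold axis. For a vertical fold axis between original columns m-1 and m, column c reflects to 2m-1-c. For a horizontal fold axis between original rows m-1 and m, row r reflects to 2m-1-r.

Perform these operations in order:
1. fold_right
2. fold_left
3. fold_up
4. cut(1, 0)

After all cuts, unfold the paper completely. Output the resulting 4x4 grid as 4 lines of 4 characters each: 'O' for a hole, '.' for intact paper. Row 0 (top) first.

Answer: ....
OOOO
OOOO
....

Derivation:
Op 1 fold_right: fold axis v@2; visible region now rows[0,4) x cols[2,4) = 4x2
Op 2 fold_left: fold axis v@3; visible region now rows[0,4) x cols[2,3) = 4x1
Op 3 fold_up: fold axis h@2; visible region now rows[0,2) x cols[2,3) = 2x1
Op 4 cut(1, 0): punch at orig (1,2); cuts so far [(1, 2)]; region rows[0,2) x cols[2,3) = 2x1
Unfold 1 (reflect across h@2): 2 holes -> [(1, 2), (2, 2)]
Unfold 2 (reflect across v@3): 4 holes -> [(1, 2), (1, 3), (2, 2), (2, 3)]
Unfold 3 (reflect across v@2): 8 holes -> [(1, 0), (1, 1), (1, 2), (1, 3), (2, 0), (2, 1), (2, 2), (2, 3)]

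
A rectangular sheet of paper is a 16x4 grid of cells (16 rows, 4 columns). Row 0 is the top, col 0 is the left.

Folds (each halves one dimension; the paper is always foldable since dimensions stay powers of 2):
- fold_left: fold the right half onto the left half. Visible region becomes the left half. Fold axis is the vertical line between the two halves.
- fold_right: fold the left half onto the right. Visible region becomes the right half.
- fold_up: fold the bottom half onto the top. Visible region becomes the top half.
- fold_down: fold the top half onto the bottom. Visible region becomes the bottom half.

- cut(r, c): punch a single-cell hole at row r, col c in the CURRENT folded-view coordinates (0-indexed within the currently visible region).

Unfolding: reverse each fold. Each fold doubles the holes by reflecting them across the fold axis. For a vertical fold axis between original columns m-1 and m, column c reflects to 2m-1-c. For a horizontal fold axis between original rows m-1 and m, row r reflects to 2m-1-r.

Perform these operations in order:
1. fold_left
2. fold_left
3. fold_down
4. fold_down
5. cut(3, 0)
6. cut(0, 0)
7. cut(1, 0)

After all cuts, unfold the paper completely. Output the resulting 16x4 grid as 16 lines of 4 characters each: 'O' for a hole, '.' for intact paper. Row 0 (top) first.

Op 1 fold_left: fold axis v@2; visible region now rows[0,16) x cols[0,2) = 16x2
Op 2 fold_left: fold axis v@1; visible region now rows[0,16) x cols[0,1) = 16x1
Op 3 fold_down: fold axis h@8; visible region now rows[8,16) x cols[0,1) = 8x1
Op 4 fold_down: fold axis h@12; visible region now rows[12,16) x cols[0,1) = 4x1
Op 5 cut(3, 0): punch at orig (15,0); cuts so far [(15, 0)]; region rows[12,16) x cols[0,1) = 4x1
Op 6 cut(0, 0): punch at orig (12,0); cuts so far [(12, 0), (15, 0)]; region rows[12,16) x cols[0,1) = 4x1
Op 7 cut(1, 0): punch at orig (13,0); cuts so far [(12, 0), (13, 0), (15, 0)]; region rows[12,16) x cols[0,1) = 4x1
Unfold 1 (reflect across h@12): 6 holes -> [(8, 0), (10, 0), (11, 0), (12, 0), (13, 0), (15, 0)]
Unfold 2 (reflect across h@8): 12 holes -> [(0, 0), (2, 0), (3, 0), (4, 0), (5, 0), (7, 0), (8, 0), (10, 0), (11, 0), (12, 0), (13, 0), (15, 0)]
Unfold 3 (reflect across v@1): 24 holes -> [(0, 0), (0, 1), (2, 0), (2, 1), (3, 0), (3, 1), (4, 0), (4, 1), (5, 0), (5, 1), (7, 0), (7, 1), (8, 0), (8, 1), (10, 0), (10, 1), (11, 0), (11, 1), (12, 0), (12, 1), (13, 0), (13, 1), (15, 0), (15, 1)]
Unfold 4 (reflect across v@2): 48 holes -> [(0, 0), (0, 1), (0, 2), (0, 3), (2, 0), (2, 1), (2, 2), (2, 3), (3, 0), (3, 1), (3, 2), (3, 3), (4, 0), (4, 1), (4, 2), (4, 3), (5, 0), (5, 1), (5, 2), (5, 3), (7, 0), (7, 1), (7, 2), (7, 3), (8, 0), (8, 1), (8, 2), (8, 3), (10, 0), (10, 1), (10, 2), (10, 3), (11, 0), (11, 1), (11, 2), (11, 3), (12, 0), (12, 1), (12, 2), (12, 3), (13, 0), (13, 1), (13, 2), (13, 3), (15, 0), (15, 1), (15, 2), (15, 3)]

Answer: OOOO
....
OOOO
OOOO
OOOO
OOOO
....
OOOO
OOOO
....
OOOO
OOOO
OOOO
OOOO
....
OOOO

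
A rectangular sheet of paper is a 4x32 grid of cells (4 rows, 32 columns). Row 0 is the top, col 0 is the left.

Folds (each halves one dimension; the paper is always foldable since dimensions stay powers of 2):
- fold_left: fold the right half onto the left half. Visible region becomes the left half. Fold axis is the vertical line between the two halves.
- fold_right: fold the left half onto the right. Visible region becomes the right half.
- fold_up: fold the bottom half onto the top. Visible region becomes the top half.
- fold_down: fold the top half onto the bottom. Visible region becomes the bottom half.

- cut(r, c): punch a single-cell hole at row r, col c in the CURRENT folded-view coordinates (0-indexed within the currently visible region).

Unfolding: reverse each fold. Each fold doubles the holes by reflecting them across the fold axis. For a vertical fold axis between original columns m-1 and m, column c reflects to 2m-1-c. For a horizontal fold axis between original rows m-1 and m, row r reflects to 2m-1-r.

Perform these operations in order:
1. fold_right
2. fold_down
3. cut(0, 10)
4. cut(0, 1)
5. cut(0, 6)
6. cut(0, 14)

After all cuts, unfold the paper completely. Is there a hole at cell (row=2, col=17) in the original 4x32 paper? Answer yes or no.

Answer: yes

Derivation:
Op 1 fold_right: fold axis v@16; visible region now rows[0,4) x cols[16,32) = 4x16
Op 2 fold_down: fold axis h@2; visible region now rows[2,4) x cols[16,32) = 2x16
Op 3 cut(0, 10): punch at orig (2,26); cuts so far [(2, 26)]; region rows[2,4) x cols[16,32) = 2x16
Op 4 cut(0, 1): punch at orig (2,17); cuts so far [(2, 17), (2, 26)]; region rows[2,4) x cols[16,32) = 2x16
Op 5 cut(0, 6): punch at orig (2,22); cuts so far [(2, 17), (2, 22), (2, 26)]; region rows[2,4) x cols[16,32) = 2x16
Op 6 cut(0, 14): punch at orig (2,30); cuts so far [(2, 17), (2, 22), (2, 26), (2, 30)]; region rows[2,4) x cols[16,32) = 2x16
Unfold 1 (reflect across h@2): 8 holes -> [(1, 17), (1, 22), (1, 26), (1, 30), (2, 17), (2, 22), (2, 26), (2, 30)]
Unfold 2 (reflect across v@16): 16 holes -> [(1, 1), (1, 5), (1, 9), (1, 14), (1, 17), (1, 22), (1, 26), (1, 30), (2, 1), (2, 5), (2, 9), (2, 14), (2, 17), (2, 22), (2, 26), (2, 30)]
Holes: [(1, 1), (1, 5), (1, 9), (1, 14), (1, 17), (1, 22), (1, 26), (1, 30), (2, 1), (2, 5), (2, 9), (2, 14), (2, 17), (2, 22), (2, 26), (2, 30)]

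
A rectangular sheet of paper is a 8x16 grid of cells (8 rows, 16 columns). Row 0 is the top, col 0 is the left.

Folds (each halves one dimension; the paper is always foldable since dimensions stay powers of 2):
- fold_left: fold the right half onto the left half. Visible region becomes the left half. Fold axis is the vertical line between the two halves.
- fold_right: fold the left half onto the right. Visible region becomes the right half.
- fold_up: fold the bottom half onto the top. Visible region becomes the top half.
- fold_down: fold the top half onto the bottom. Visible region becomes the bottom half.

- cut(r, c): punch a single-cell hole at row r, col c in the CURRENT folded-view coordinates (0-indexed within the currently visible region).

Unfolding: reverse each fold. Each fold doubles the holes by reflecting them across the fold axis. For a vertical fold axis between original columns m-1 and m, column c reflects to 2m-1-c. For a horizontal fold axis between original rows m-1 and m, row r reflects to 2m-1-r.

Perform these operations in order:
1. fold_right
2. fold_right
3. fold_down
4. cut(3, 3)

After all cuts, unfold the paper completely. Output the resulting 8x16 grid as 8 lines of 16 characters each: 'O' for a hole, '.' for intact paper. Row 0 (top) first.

Answer: O......OO......O
................
................
................
................
................
................
O......OO......O

Derivation:
Op 1 fold_right: fold axis v@8; visible region now rows[0,8) x cols[8,16) = 8x8
Op 2 fold_right: fold axis v@12; visible region now rows[0,8) x cols[12,16) = 8x4
Op 3 fold_down: fold axis h@4; visible region now rows[4,8) x cols[12,16) = 4x4
Op 4 cut(3, 3): punch at orig (7,15); cuts so far [(7, 15)]; region rows[4,8) x cols[12,16) = 4x4
Unfold 1 (reflect across h@4): 2 holes -> [(0, 15), (7, 15)]
Unfold 2 (reflect across v@12): 4 holes -> [(0, 8), (0, 15), (7, 8), (7, 15)]
Unfold 3 (reflect across v@8): 8 holes -> [(0, 0), (0, 7), (0, 8), (0, 15), (7, 0), (7, 7), (7, 8), (7, 15)]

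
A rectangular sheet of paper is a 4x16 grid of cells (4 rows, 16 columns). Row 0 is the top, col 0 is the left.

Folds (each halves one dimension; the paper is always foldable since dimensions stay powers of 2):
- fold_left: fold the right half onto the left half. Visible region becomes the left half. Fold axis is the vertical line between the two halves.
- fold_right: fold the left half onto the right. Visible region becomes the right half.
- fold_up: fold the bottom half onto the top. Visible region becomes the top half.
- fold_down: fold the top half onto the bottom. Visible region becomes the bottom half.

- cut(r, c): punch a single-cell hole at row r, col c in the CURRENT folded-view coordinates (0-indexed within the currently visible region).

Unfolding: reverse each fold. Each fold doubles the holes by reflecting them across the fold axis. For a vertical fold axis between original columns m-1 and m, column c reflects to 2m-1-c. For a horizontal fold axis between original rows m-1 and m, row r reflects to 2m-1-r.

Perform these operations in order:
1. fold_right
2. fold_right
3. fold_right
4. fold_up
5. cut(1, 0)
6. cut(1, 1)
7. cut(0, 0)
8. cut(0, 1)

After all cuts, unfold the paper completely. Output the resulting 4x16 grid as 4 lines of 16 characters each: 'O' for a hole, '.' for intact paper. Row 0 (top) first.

Answer: OOOOOOOOOOOOOOOO
OOOOOOOOOOOOOOOO
OOOOOOOOOOOOOOOO
OOOOOOOOOOOOOOOO

Derivation:
Op 1 fold_right: fold axis v@8; visible region now rows[0,4) x cols[8,16) = 4x8
Op 2 fold_right: fold axis v@12; visible region now rows[0,4) x cols[12,16) = 4x4
Op 3 fold_right: fold axis v@14; visible region now rows[0,4) x cols[14,16) = 4x2
Op 4 fold_up: fold axis h@2; visible region now rows[0,2) x cols[14,16) = 2x2
Op 5 cut(1, 0): punch at orig (1,14); cuts so far [(1, 14)]; region rows[0,2) x cols[14,16) = 2x2
Op 6 cut(1, 1): punch at orig (1,15); cuts so far [(1, 14), (1, 15)]; region rows[0,2) x cols[14,16) = 2x2
Op 7 cut(0, 0): punch at orig (0,14); cuts so far [(0, 14), (1, 14), (1, 15)]; region rows[0,2) x cols[14,16) = 2x2
Op 8 cut(0, 1): punch at orig (0,15); cuts so far [(0, 14), (0, 15), (1, 14), (1, 15)]; region rows[0,2) x cols[14,16) = 2x2
Unfold 1 (reflect across h@2): 8 holes -> [(0, 14), (0, 15), (1, 14), (1, 15), (2, 14), (2, 15), (3, 14), (3, 15)]
Unfold 2 (reflect across v@14): 16 holes -> [(0, 12), (0, 13), (0, 14), (0, 15), (1, 12), (1, 13), (1, 14), (1, 15), (2, 12), (2, 13), (2, 14), (2, 15), (3, 12), (3, 13), (3, 14), (3, 15)]
Unfold 3 (reflect across v@12): 32 holes -> [(0, 8), (0, 9), (0, 10), (0, 11), (0, 12), (0, 13), (0, 14), (0, 15), (1, 8), (1, 9), (1, 10), (1, 11), (1, 12), (1, 13), (1, 14), (1, 15), (2, 8), (2, 9), (2, 10), (2, 11), (2, 12), (2, 13), (2, 14), (2, 15), (3, 8), (3, 9), (3, 10), (3, 11), (3, 12), (3, 13), (3, 14), (3, 15)]
Unfold 4 (reflect across v@8): 64 holes -> [(0, 0), (0, 1), (0, 2), (0, 3), (0, 4), (0, 5), (0, 6), (0, 7), (0, 8), (0, 9), (0, 10), (0, 11), (0, 12), (0, 13), (0, 14), (0, 15), (1, 0), (1, 1), (1, 2), (1, 3), (1, 4), (1, 5), (1, 6), (1, 7), (1, 8), (1, 9), (1, 10), (1, 11), (1, 12), (1, 13), (1, 14), (1, 15), (2, 0), (2, 1), (2, 2), (2, 3), (2, 4), (2, 5), (2, 6), (2, 7), (2, 8), (2, 9), (2, 10), (2, 11), (2, 12), (2, 13), (2, 14), (2, 15), (3, 0), (3, 1), (3, 2), (3, 3), (3, 4), (3, 5), (3, 6), (3, 7), (3, 8), (3, 9), (3, 10), (3, 11), (3, 12), (3, 13), (3, 14), (3, 15)]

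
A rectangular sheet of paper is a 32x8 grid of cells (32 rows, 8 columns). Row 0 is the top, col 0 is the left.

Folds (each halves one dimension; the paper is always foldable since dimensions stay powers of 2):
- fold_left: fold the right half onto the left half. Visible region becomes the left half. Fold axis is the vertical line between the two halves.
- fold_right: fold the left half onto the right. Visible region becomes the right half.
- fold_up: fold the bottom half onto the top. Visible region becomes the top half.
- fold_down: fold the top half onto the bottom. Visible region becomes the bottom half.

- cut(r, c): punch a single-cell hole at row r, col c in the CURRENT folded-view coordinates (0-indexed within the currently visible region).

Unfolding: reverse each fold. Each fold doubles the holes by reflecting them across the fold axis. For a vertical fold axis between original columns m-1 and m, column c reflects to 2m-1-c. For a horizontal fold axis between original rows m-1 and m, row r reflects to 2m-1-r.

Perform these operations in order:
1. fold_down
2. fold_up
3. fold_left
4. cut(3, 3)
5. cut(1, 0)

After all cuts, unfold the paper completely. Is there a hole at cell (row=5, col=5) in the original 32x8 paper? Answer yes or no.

Answer: no

Derivation:
Op 1 fold_down: fold axis h@16; visible region now rows[16,32) x cols[0,8) = 16x8
Op 2 fold_up: fold axis h@24; visible region now rows[16,24) x cols[0,8) = 8x8
Op 3 fold_left: fold axis v@4; visible region now rows[16,24) x cols[0,4) = 8x4
Op 4 cut(3, 3): punch at orig (19,3); cuts so far [(19, 3)]; region rows[16,24) x cols[0,4) = 8x4
Op 5 cut(1, 0): punch at orig (17,0); cuts so far [(17, 0), (19, 3)]; region rows[16,24) x cols[0,4) = 8x4
Unfold 1 (reflect across v@4): 4 holes -> [(17, 0), (17, 7), (19, 3), (19, 4)]
Unfold 2 (reflect across h@24): 8 holes -> [(17, 0), (17, 7), (19, 3), (19, 4), (28, 3), (28, 4), (30, 0), (30, 7)]
Unfold 3 (reflect across h@16): 16 holes -> [(1, 0), (1, 7), (3, 3), (3, 4), (12, 3), (12, 4), (14, 0), (14, 7), (17, 0), (17, 7), (19, 3), (19, 4), (28, 3), (28, 4), (30, 0), (30, 7)]
Holes: [(1, 0), (1, 7), (3, 3), (3, 4), (12, 3), (12, 4), (14, 0), (14, 7), (17, 0), (17, 7), (19, 3), (19, 4), (28, 3), (28, 4), (30, 0), (30, 7)]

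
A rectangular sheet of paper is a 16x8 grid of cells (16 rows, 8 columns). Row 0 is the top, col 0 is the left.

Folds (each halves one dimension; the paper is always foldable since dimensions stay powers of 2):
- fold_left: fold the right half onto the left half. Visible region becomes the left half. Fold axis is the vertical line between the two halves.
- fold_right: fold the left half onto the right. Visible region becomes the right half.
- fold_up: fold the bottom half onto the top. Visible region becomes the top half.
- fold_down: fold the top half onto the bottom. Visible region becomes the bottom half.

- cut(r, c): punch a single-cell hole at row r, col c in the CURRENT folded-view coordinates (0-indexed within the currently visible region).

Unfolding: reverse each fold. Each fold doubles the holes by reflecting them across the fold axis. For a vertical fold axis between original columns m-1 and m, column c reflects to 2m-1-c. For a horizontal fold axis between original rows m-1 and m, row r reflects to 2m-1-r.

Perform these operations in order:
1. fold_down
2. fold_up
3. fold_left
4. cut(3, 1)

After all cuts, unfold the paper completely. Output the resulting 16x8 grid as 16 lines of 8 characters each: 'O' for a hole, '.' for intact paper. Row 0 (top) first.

Answer: ........
........
........
.O....O.
.O....O.
........
........
........
........
........
........
.O....O.
.O....O.
........
........
........

Derivation:
Op 1 fold_down: fold axis h@8; visible region now rows[8,16) x cols[0,8) = 8x8
Op 2 fold_up: fold axis h@12; visible region now rows[8,12) x cols[0,8) = 4x8
Op 3 fold_left: fold axis v@4; visible region now rows[8,12) x cols[0,4) = 4x4
Op 4 cut(3, 1): punch at orig (11,1); cuts so far [(11, 1)]; region rows[8,12) x cols[0,4) = 4x4
Unfold 1 (reflect across v@4): 2 holes -> [(11, 1), (11, 6)]
Unfold 2 (reflect across h@12): 4 holes -> [(11, 1), (11, 6), (12, 1), (12, 6)]
Unfold 3 (reflect across h@8): 8 holes -> [(3, 1), (3, 6), (4, 1), (4, 6), (11, 1), (11, 6), (12, 1), (12, 6)]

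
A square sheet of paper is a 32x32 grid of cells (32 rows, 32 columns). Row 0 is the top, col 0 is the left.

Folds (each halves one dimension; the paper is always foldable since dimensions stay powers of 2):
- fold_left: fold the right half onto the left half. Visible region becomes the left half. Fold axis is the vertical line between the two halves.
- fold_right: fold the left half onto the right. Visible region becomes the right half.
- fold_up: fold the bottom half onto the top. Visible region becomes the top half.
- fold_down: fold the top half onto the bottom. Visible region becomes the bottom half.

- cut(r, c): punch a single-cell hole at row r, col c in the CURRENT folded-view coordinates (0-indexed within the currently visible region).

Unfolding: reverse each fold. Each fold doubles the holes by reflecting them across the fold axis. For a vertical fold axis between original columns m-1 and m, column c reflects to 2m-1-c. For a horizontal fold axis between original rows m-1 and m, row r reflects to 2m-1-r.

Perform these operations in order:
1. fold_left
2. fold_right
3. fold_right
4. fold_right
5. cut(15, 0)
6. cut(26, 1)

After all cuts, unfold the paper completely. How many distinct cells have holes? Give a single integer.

Answer: 32

Derivation:
Op 1 fold_left: fold axis v@16; visible region now rows[0,32) x cols[0,16) = 32x16
Op 2 fold_right: fold axis v@8; visible region now rows[0,32) x cols[8,16) = 32x8
Op 3 fold_right: fold axis v@12; visible region now rows[0,32) x cols[12,16) = 32x4
Op 4 fold_right: fold axis v@14; visible region now rows[0,32) x cols[14,16) = 32x2
Op 5 cut(15, 0): punch at orig (15,14); cuts so far [(15, 14)]; region rows[0,32) x cols[14,16) = 32x2
Op 6 cut(26, 1): punch at orig (26,15); cuts so far [(15, 14), (26, 15)]; region rows[0,32) x cols[14,16) = 32x2
Unfold 1 (reflect across v@14): 4 holes -> [(15, 13), (15, 14), (26, 12), (26, 15)]
Unfold 2 (reflect across v@12): 8 holes -> [(15, 9), (15, 10), (15, 13), (15, 14), (26, 8), (26, 11), (26, 12), (26, 15)]
Unfold 3 (reflect across v@8): 16 holes -> [(15, 1), (15, 2), (15, 5), (15, 6), (15, 9), (15, 10), (15, 13), (15, 14), (26, 0), (26, 3), (26, 4), (26, 7), (26, 8), (26, 11), (26, 12), (26, 15)]
Unfold 4 (reflect across v@16): 32 holes -> [(15, 1), (15, 2), (15, 5), (15, 6), (15, 9), (15, 10), (15, 13), (15, 14), (15, 17), (15, 18), (15, 21), (15, 22), (15, 25), (15, 26), (15, 29), (15, 30), (26, 0), (26, 3), (26, 4), (26, 7), (26, 8), (26, 11), (26, 12), (26, 15), (26, 16), (26, 19), (26, 20), (26, 23), (26, 24), (26, 27), (26, 28), (26, 31)]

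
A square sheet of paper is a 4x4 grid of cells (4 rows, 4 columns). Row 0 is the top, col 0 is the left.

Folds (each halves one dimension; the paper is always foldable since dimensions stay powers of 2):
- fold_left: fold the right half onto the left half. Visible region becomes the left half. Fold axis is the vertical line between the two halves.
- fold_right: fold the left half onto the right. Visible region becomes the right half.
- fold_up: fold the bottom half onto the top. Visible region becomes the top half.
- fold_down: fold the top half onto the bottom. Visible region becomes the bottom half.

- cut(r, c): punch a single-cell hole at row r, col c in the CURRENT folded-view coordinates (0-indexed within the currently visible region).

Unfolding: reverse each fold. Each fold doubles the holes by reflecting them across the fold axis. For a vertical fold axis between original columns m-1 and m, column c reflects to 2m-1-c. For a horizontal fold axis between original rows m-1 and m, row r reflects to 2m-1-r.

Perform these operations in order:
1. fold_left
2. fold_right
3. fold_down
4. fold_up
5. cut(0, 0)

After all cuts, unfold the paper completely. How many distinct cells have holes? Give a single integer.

Answer: 16

Derivation:
Op 1 fold_left: fold axis v@2; visible region now rows[0,4) x cols[0,2) = 4x2
Op 2 fold_right: fold axis v@1; visible region now rows[0,4) x cols[1,2) = 4x1
Op 3 fold_down: fold axis h@2; visible region now rows[2,4) x cols[1,2) = 2x1
Op 4 fold_up: fold axis h@3; visible region now rows[2,3) x cols[1,2) = 1x1
Op 5 cut(0, 0): punch at orig (2,1); cuts so far [(2, 1)]; region rows[2,3) x cols[1,2) = 1x1
Unfold 1 (reflect across h@3): 2 holes -> [(2, 1), (3, 1)]
Unfold 2 (reflect across h@2): 4 holes -> [(0, 1), (1, 1), (2, 1), (3, 1)]
Unfold 3 (reflect across v@1): 8 holes -> [(0, 0), (0, 1), (1, 0), (1, 1), (2, 0), (2, 1), (3, 0), (3, 1)]
Unfold 4 (reflect across v@2): 16 holes -> [(0, 0), (0, 1), (0, 2), (0, 3), (1, 0), (1, 1), (1, 2), (1, 3), (2, 0), (2, 1), (2, 2), (2, 3), (3, 0), (3, 1), (3, 2), (3, 3)]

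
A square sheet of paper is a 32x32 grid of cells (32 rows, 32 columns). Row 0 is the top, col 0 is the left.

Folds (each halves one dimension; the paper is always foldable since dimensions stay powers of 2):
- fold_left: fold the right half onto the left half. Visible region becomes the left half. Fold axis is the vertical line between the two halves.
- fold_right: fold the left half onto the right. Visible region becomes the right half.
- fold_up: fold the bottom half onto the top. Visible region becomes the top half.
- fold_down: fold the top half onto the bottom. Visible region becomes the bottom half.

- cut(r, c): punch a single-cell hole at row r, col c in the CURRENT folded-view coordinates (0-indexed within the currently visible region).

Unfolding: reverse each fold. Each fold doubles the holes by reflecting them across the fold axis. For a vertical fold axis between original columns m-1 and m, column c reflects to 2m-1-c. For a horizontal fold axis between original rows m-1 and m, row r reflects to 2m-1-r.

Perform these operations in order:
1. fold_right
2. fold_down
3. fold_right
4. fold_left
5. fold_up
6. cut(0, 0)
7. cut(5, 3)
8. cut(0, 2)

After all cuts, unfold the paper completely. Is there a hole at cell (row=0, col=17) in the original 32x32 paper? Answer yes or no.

Op 1 fold_right: fold axis v@16; visible region now rows[0,32) x cols[16,32) = 32x16
Op 2 fold_down: fold axis h@16; visible region now rows[16,32) x cols[16,32) = 16x16
Op 3 fold_right: fold axis v@24; visible region now rows[16,32) x cols[24,32) = 16x8
Op 4 fold_left: fold axis v@28; visible region now rows[16,32) x cols[24,28) = 16x4
Op 5 fold_up: fold axis h@24; visible region now rows[16,24) x cols[24,28) = 8x4
Op 6 cut(0, 0): punch at orig (16,24); cuts so far [(16, 24)]; region rows[16,24) x cols[24,28) = 8x4
Op 7 cut(5, 3): punch at orig (21,27); cuts so far [(16, 24), (21, 27)]; region rows[16,24) x cols[24,28) = 8x4
Op 8 cut(0, 2): punch at orig (16,26); cuts so far [(16, 24), (16, 26), (21, 27)]; region rows[16,24) x cols[24,28) = 8x4
Unfold 1 (reflect across h@24): 6 holes -> [(16, 24), (16, 26), (21, 27), (26, 27), (31, 24), (31, 26)]
Unfold 2 (reflect across v@28): 12 holes -> [(16, 24), (16, 26), (16, 29), (16, 31), (21, 27), (21, 28), (26, 27), (26, 28), (31, 24), (31, 26), (31, 29), (31, 31)]
Unfold 3 (reflect across v@24): 24 holes -> [(16, 16), (16, 18), (16, 21), (16, 23), (16, 24), (16, 26), (16, 29), (16, 31), (21, 19), (21, 20), (21, 27), (21, 28), (26, 19), (26, 20), (26, 27), (26, 28), (31, 16), (31, 18), (31, 21), (31, 23), (31, 24), (31, 26), (31, 29), (31, 31)]
Unfold 4 (reflect across h@16): 48 holes -> [(0, 16), (0, 18), (0, 21), (0, 23), (0, 24), (0, 26), (0, 29), (0, 31), (5, 19), (5, 20), (5, 27), (5, 28), (10, 19), (10, 20), (10, 27), (10, 28), (15, 16), (15, 18), (15, 21), (15, 23), (15, 24), (15, 26), (15, 29), (15, 31), (16, 16), (16, 18), (16, 21), (16, 23), (16, 24), (16, 26), (16, 29), (16, 31), (21, 19), (21, 20), (21, 27), (21, 28), (26, 19), (26, 20), (26, 27), (26, 28), (31, 16), (31, 18), (31, 21), (31, 23), (31, 24), (31, 26), (31, 29), (31, 31)]
Unfold 5 (reflect across v@16): 96 holes -> [(0, 0), (0, 2), (0, 5), (0, 7), (0, 8), (0, 10), (0, 13), (0, 15), (0, 16), (0, 18), (0, 21), (0, 23), (0, 24), (0, 26), (0, 29), (0, 31), (5, 3), (5, 4), (5, 11), (5, 12), (5, 19), (5, 20), (5, 27), (5, 28), (10, 3), (10, 4), (10, 11), (10, 12), (10, 19), (10, 20), (10, 27), (10, 28), (15, 0), (15, 2), (15, 5), (15, 7), (15, 8), (15, 10), (15, 13), (15, 15), (15, 16), (15, 18), (15, 21), (15, 23), (15, 24), (15, 26), (15, 29), (15, 31), (16, 0), (16, 2), (16, 5), (16, 7), (16, 8), (16, 10), (16, 13), (16, 15), (16, 16), (16, 18), (16, 21), (16, 23), (16, 24), (16, 26), (16, 29), (16, 31), (21, 3), (21, 4), (21, 11), (21, 12), (21, 19), (21, 20), (21, 27), (21, 28), (26, 3), (26, 4), (26, 11), (26, 12), (26, 19), (26, 20), (26, 27), (26, 28), (31, 0), (31, 2), (31, 5), (31, 7), (31, 8), (31, 10), (31, 13), (31, 15), (31, 16), (31, 18), (31, 21), (31, 23), (31, 24), (31, 26), (31, 29), (31, 31)]
Holes: [(0, 0), (0, 2), (0, 5), (0, 7), (0, 8), (0, 10), (0, 13), (0, 15), (0, 16), (0, 18), (0, 21), (0, 23), (0, 24), (0, 26), (0, 29), (0, 31), (5, 3), (5, 4), (5, 11), (5, 12), (5, 19), (5, 20), (5, 27), (5, 28), (10, 3), (10, 4), (10, 11), (10, 12), (10, 19), (10, 20), (10, 27), (10, 28), (15, 0), (15, 2), (15, 5), (15, 7), (15, 8), (15, 10), (15, 13), (15, 15), (15, 16), (15, 18), (15, 21), (15, 23), (15, 24), (15, 26), (15, 29), (15, 31), (16, 0), (16, 2), (16, 5), (16, 7), (16, 8), (16, 10), (16, 13), (16, 15), (16, 16), (16, 18), (16, 21), (16, 23), (16, 24), (16, 26), (16, 29), (16, 31), (21, 3), (21, 4), (21, 11), (21, 12), (21, 19), (21, 20), (21, 27), (21, 28), (26, 3), (26, 4), (26, 11), (26, 12), (26, 19), (26, 20), (26, 27), (26, 28), (31, 0), (31, 2), (31, 5), (31, 7), (31, 8), (31, 10), (31, 13), (31, 15), (31, 16), (31, 18), (31, 21), (31, 23), (31, 24), (31, 26), (31, 29), (31, 31)]

Answer: no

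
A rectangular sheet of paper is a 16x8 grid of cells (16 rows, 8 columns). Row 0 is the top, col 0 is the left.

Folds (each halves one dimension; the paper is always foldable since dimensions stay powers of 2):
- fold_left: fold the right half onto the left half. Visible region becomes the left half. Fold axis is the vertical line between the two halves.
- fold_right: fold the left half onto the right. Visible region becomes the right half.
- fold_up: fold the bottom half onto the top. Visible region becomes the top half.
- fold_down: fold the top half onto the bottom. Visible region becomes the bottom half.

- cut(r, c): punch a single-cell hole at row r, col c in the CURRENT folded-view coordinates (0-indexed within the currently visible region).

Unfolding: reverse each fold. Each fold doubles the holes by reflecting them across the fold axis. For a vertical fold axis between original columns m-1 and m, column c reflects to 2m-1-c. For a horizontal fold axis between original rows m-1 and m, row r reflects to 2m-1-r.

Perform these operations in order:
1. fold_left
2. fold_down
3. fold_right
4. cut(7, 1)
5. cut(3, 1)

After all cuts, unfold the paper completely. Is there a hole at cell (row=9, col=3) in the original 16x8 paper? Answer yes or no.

Answer: no

Derivation:
Op 1 fold_left: fold axis v@4; visible region now rows[0,16) x cols[0,4) = 16x4
Op 2 fold_down: fold axis h@8; visible region now rows[8,16) x cols[0,4) = 8x4
Op 3 fold_right: fold axis v@2; visible region now rows[8,16) x cols[2,4) = 8x2
Op 4 cut(7, 1): punch at orig (15,3); cuts so far [(15, 3)]; region rows[8,16) x cols[2,4) = 8x2
Op 5 cut(3, 1): punch at orig (11,3); cuts so far [(11, 3), (15, 3)]; region rows[8,16) x cols[2,4) = 8x2
Unfold 1 (reflect across v@2): 4 holes -> [(11, 0), (11, 3), (15, 0), (15, 3)]
Unfold 2 (reflect across h@8): 8 holes -> [(0, 0), (0, 3), (4, 0), (4, 3), (11, 0), (11, 3), (15, 0), (15, 3)]
Unfold 3 (reflect across v@4): 16 holes -> [(0, 0), (0, 3), (0, 4), (0, 7), (4, 0), (4, 3), (4, 4), (4, 7), (11, 0), (11, 3), (11, 4), (11, 7), (15, 0), (15, 3), (15, 4), (15, 7)]
Holes: [(0, 0), (0, 3), (0, 4), (0, 7), (4, 0), (4, 3), (4, 4), (4, 7), (11, 0), (11, 3), (11, 4), (11, 7), (15, 0), (15, 3), (15, 4), (15, 7)]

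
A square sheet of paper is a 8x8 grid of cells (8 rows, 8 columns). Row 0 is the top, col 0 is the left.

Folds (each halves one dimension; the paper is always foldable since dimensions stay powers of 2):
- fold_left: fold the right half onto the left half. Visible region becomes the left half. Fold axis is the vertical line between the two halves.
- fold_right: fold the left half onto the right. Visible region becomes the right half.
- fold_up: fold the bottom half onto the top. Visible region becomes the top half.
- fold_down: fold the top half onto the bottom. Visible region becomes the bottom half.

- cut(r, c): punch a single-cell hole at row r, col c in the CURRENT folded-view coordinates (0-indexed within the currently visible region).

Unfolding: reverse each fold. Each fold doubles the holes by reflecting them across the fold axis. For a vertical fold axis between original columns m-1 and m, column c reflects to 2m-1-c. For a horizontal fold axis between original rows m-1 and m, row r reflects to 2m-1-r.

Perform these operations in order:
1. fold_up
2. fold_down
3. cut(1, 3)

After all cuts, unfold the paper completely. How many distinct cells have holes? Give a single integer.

Answer: 4

Derivation:
Op 1 fold_up: fold axis h@4; visible region now rows[0,4) x cols[0,8) = 4x8
Op 2 fold_down: fold axis h@2; visible region now rows[2,4) x cols[0,8) = 2x8
Op 3 cut(1, 3): punch at orig (3,3); cuts so far [(3, 3)]; region rows[2,4) x cols[0,8) = 2x8
Unfold 1 (reflect across h@2): 2 holes -> [(0, 3), (3, 3)]
Unfold 2 (reflect across h@4): 4 holes -> [(0, 3), (3, 3), (4, 3), (7, 3)]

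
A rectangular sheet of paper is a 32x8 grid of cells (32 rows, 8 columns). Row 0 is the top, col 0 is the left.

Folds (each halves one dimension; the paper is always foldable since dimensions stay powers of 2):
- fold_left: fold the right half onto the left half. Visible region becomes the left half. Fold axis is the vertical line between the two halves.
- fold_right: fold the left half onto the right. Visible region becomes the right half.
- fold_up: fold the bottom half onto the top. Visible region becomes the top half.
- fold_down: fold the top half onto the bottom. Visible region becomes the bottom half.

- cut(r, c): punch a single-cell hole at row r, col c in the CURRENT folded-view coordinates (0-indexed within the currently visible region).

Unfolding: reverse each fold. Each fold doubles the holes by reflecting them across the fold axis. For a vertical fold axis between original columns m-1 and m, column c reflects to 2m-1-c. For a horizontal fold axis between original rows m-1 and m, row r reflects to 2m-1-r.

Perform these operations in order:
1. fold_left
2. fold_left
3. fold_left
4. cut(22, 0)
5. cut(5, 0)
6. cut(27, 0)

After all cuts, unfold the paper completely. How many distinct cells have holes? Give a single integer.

Answer: 24

Derivation:
Op 1 fold_left: fold axis v@4; visible region now rows[0,32) x cols[0,4) = 32x4
Op 2 fold_left: fold axis v@2; visible region now rows[0,32) x cols[0,2) = 32x2
Op 3 fold_left: fold axis v@1; visible region now rows[0,32) x cols[0,1) = 32x1
Op 4 cut(22, 0): punch at orig (22,0); cuts so far [(22, 0)]; region rows[0,32) x cols[0,1) = 32x1
Op 5 cut(5, 0): punch at orig (5,0); cuts so far [(5, 0), (22, 0)]; region rows[0,32) x cols[0,1) = 32x1
Op 6 cut(27, 0): punch at orig (27,0); cuts so far [(5, 0), (22, 0), (27, 0)]; region rows[0,32) x cols[0,1) = 32x1
Unfold 1 (reflect across v@1): 6 holes -> [(5, 0), (5, 1), (22, 0), (22, 1), (27, 0), (27, 1)]
Unfold 2 (reflect across v@2): 12 holes -> [(5, 0), (5, 1), (5, 2), (5, 3), (22, 0), (22, 1), (22, 2), (22, 3), (27, 0), (27, 1), (27, 2), (27, 3)]
Unfold 3 (reflect across v@4): 24 holes -> [(5, 0), (5, 1), (5, 2), (5, 3), (5, 4), (5, 5), (5, 6), (5, 7), (22, 0), (22, 1), (22, 2), (22, 3), (22, 4), (22, 5), (22, 6), (22, 7), (27, 0), (27, 1), (27, 2), (27, 3), (27, 4), (27, 5), (27, 6), (27, 7)]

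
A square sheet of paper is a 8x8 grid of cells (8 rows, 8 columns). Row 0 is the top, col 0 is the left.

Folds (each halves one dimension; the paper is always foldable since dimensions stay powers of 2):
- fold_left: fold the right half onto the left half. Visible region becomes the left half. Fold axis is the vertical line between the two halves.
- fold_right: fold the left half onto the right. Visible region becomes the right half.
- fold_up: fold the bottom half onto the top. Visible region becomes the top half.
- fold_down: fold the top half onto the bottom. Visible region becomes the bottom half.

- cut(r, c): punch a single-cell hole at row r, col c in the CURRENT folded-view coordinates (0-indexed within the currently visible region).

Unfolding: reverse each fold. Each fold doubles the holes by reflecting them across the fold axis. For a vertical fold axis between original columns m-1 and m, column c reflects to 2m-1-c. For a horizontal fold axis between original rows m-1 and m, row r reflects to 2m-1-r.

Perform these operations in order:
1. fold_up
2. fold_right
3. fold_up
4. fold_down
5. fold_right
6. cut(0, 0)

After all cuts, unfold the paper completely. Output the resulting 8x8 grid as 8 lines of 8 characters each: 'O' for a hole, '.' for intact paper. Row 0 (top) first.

Op 1 fold_up: fold axis h@4; visible region now rows[0,4) x cols[0,8) = 4x8
Op 2 fold_right: fold axis v@4; visible region now rows[0,4) x cols[4,8) = 4x4
Op 3 fold_up: fold axis h@2; visible region now rows[0,2) x cols[4,8) = 2x4
Op 4 fold_down: fold axis h@1; visible region now rows[1,2) x cols[4,8) = 1x4
Op 5 fold_right: fold axis v@6; visible region now rows[1,2) x cols[6,8) = 1x2
Op 6 cut(0, 0): punch at orig (1,6); cuts so far [(1, 6)]; region rows[1,2) x cols[6,8) = 1x2
Unfold 1 (reflect across v@6): 2 holes -> [(1, 5), (1, 6)]
Unfold 2 (reflect across h@1): 4 holes -> [(0, 5), (0, 6), (1, 5), (1, 6)]
Unfold 3 (reflect across h@2): 8 holes -> [(0, 5), (0, 6), (1, 5), (1, 6), (2, 5), (2, 6), (3, 5), (3, 6)]
Unfold 4 (reflect across v@4): 16 holes -> [(0, 1), (0, 2), (0, 5), (0, 6), (1, 1), (1, 2), (1, 5), (1, 6), (2, 1), (2, 2), (2, 5), (2, 6), (3, 1), (3, 2), (3, 5), (3, 6)]
Unfold 5 (reflect across h@4): 32 holes -> [(0, 1), (0, 2), (0, 5), (0, 6), (1, 1), (1, 2), (1, 5), (1, 6), (2, 1), (2, 2), (2, 5), (2, 6), (3, 1), (3, 2), (3, 5), (3, 6), (4, 1), (4, 2), (4, 5), (4, 6), (5, 1), (5, 2), (5, 5), (5, 6), (6, 1), (6, 2), (6, 5), (6, 6), (7, 1), (7, 2), (7, 5), (7, 6)]

Answer: .OO..OO.
.OO..OO.
.OO..OO.
.OO..OO.
.OO..OO.
.OO..OO.
.OO..OO.
.OO..OO.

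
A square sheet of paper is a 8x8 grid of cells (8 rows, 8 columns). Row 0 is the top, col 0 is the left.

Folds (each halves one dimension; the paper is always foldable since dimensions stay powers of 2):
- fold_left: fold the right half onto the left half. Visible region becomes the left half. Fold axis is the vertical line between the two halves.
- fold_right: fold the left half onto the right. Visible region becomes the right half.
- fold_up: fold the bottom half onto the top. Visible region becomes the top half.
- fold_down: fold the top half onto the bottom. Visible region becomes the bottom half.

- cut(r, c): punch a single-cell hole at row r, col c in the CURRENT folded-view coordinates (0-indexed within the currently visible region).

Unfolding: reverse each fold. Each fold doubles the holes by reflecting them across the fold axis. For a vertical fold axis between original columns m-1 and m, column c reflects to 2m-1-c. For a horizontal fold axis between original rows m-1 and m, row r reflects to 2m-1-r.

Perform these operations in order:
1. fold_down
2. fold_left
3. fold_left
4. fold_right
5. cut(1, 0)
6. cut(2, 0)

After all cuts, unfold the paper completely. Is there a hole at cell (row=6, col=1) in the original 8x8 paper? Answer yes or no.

Answer: yes

Derivation:
Op 1 fold_down: fold axis h@4; visible region now rows[4,8) x cols[0,8) = 4x8
Op 2 fold_left: fold axis v@4; visible region now rows[4,8) x cols[0,4) = 4x4
Op 3 fold_left: fold axis v@2; visible region now rows[4,8) x cols[0,2) = 4x2
Op 4 fold_right: fold axis v@1; visible region now rows[4,8) x cols[1,2) = 4x1
Op 5 cut(1, 0): punch at orig (5,1); cuts so far [(5, 1)]; region rows[4,8) x cols[1,2) = 4x1
Op 6 cut(2, 0): punch at orig (6,1); cuts so far [(5, 1), (6, 1)]; region rows[4,8) x cols[1,2) = 4x1
Unfold 1 (reflect across v@1): 4 holes -> [(5, 0), (5, 1), (6, 0), (6, 1)]
Unfold 2 (reflect across v@2): 8 holes -> [(5, 0), (5, 1), (5, 2), (5, 3), (6, 0), (6, 1), (6, 2), (6, 3)]
Unfold 3 (reflect across v@4): 16 holes -> [(5, 0), (5, 1), (5, 2), (5, 3), (5, 4), (5, 5), (5, 6), (5, 7), (6, 0), (6, 1), (6, 2), (6, 3), (6, 4), (6, 5), (6, 6), (6, 7)]
Unfold 4 (reflect across h@4): 32 holes -> [(1, 0), (1, 1), (1, 2), (1, 3), (1, 4), (1, 5), (1, 6), (1, 7), (2, 0), (2, 1), (2, 2), (2, 3), (2, 4), (2, 5), (2, 6), (2, 7), (5, 0), (5, 1), (5, 2), (5, 3), (5, 4), (5, 5), (5, 6), (5, 7), (6, 0), (6, 1), (6, 2), (6, 3), (6, 4), (6, 5), (6, 6), (6, 7)]
Holes: [(1, 0), (1, 1), (1, 2), (1, 3), (1, 4), (1, 5), (1, 6), (1, 7), (2, 0), (2, 1), (2, 2), (2, 3), (2, 4), (2, 5), (2, 6), (2, 7), (5, 0), (5, 1), (5, 2), (5, 3), (5, 4), (5, 5), (5, 6), (5, 7), (6, 0), (6, 1), (6, 2), (6, 3), (6, 4), (6, 5), (6, 6), (6, 7)]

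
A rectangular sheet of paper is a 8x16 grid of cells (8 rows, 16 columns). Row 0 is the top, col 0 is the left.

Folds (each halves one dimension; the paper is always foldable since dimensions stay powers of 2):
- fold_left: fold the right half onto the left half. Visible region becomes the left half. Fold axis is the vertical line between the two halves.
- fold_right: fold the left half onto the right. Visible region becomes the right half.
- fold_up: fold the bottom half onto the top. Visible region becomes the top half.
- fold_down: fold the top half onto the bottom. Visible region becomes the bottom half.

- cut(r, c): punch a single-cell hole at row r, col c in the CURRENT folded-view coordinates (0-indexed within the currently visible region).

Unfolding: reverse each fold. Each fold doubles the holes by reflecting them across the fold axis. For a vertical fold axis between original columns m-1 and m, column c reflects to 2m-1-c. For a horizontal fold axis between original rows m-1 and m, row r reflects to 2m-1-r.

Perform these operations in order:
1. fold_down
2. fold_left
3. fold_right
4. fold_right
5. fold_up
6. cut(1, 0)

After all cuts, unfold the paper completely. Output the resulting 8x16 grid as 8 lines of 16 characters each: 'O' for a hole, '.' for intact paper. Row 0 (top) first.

Answer: ................
.OO..OO..OO..OO.
.OO..OO..OO..OO.
................
................
.OO..OO..OO..OO.
.OO..OO..OO..OO.
................

Derivation:
Op 1 fold_down: fold axis h@4; visible region now rows[4,8) x cols[0,16) = 4x16
Op 2 fold_left: fold axis v@8; visible region now rows[4,8) x cols[0,8) = 4x8
Op 3 fold_right: fold axis v@4; visible region now rows[4,8) x cols[4,8) = 4x4
Op 4 fold_right: fold axis v@6; visible region now rows[4,8) x cols[6,8) = 4x2
Op 5 fold_up: fold axis h@6; visible region now rows[4,6) x cols[6,8) = 2x2
Op 6 cut(1, 0): punch at orig (5,6); cuts so far [(5, 6)]; region rows[4,6) x cols[6,8) = 2x2
Unfold 1 (reflect across h@6): 2 holes -> [(5, 6), (6, 6)]
Unfold 2 (reflect across v@6): 4 holes -> [(5, 5), (5, 6), (6, 5), (6, 6)]
Unfold 3 (reflect across v@4): 8 holes -> [(5, 1), (5, 2), (5, 5), (5, 6), (6, 1), (6, 2), (6, 5), (6, 6)]
Unfold 4 (reflect across v@8): 16 holes -> [(5, 1), (5, 2), (5, 5), (5, 6), (5, 9), (5, 10), (5, 13), (5, 14), (6, 1), (6, 2), (6, 5), (6, 6), (6, 9), (6, 10), (6, 13), (6, 14)]
Unfold 5 (reflect across h@4): 32 holes -> [(1, 1), (1, 2), (1, 5), (1, 6), (1, 9), (1, 10), (1, 13), (1, 14), (2, 1), (2, 2), (2, 5), (2, 6), (2, 9), (2, 10), (2, 13), (2, 14), (5, 1), (5, 2), (5, 5), (5, 6), (5, 9), (5, 10), (5, 13), (5, 14), (6, 1), (6, 2), (6, 5), (6, 6), (6, 9), (6, 10), (6, 13), (6, 14)]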